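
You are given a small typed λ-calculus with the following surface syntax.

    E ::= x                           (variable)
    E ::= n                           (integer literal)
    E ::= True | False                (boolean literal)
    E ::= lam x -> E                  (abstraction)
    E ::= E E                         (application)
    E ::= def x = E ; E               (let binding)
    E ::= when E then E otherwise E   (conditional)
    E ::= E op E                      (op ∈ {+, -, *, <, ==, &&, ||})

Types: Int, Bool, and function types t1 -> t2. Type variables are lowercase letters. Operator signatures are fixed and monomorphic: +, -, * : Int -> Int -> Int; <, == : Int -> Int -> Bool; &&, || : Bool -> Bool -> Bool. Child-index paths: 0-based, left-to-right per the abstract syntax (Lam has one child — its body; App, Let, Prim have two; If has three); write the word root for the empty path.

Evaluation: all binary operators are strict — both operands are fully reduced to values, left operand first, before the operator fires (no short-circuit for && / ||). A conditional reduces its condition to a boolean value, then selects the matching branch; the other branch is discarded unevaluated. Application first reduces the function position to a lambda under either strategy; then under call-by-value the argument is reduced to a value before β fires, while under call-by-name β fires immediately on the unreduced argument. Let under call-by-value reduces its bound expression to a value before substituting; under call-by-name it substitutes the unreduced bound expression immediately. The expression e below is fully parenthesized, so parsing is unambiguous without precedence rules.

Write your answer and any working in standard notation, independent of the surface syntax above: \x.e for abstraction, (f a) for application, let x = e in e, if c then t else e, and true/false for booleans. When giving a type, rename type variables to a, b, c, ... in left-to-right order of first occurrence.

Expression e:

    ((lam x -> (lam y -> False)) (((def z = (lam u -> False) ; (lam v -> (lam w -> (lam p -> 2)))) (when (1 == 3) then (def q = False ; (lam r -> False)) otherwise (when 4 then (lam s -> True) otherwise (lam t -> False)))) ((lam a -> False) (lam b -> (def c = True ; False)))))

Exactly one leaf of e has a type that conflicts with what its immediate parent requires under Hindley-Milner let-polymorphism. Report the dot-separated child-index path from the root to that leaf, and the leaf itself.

Derivation:
\y._ : b -> Bool
\x._ : a -> b -> Bool
\u._ : c -> Bool
let z : forall. c -> Bool
\p._ : f -> Int
\w._ : e -> f -> Int
\v._ : d -> e -> f -> Int
  unify Int ~ Int
  unify Int ~ Int
  unify Bool ~ Bool
let q : Bool
\r._ : g -> Bool
  unify Int ~ Bool
  FAIL: mismatch Int ~ Bool

Answer: 1.0.1.2.0 : 4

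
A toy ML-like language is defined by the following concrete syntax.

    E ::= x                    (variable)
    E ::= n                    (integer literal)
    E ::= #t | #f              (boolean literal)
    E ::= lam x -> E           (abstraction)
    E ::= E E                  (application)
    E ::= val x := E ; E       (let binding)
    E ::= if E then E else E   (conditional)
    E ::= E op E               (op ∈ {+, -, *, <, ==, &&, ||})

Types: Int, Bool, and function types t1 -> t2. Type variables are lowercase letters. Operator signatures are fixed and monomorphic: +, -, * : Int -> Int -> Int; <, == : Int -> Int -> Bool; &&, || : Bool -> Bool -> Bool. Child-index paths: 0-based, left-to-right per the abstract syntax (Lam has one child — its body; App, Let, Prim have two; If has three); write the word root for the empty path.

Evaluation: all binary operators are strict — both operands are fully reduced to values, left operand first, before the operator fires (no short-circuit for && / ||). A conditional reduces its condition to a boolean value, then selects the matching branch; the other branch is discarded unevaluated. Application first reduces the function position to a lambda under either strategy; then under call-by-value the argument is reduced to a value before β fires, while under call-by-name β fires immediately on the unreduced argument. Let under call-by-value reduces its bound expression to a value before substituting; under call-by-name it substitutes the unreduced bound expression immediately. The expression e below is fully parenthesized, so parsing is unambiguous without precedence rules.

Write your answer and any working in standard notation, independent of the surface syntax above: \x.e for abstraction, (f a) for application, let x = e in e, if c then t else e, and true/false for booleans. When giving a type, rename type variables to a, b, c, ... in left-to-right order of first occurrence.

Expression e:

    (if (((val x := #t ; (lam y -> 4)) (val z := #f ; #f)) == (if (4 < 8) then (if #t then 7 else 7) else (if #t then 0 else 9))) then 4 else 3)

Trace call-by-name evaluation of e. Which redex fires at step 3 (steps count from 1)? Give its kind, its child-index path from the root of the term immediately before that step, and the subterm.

Trace:
step 0: (if (((let x = true in (\y.4)) (let z = false in false)) == (if (4 < 8) then (if true then 7 else 7) else (if true then 0 else 9))) then 4 else 3)
step 1: [let@0.0.0] (if (((\y.4) (let z = false in false)) == (if (4 < 8) then (if true then 7 else 7) else (if true then 0 else 9))) then 4 else 3)
step 2: [beta@0.0] (if (4 == (if (4 < 8) then (if true then 7 else 7) else (if true then 0 else 9))) then 4 else 3)
step 3: [delta@0.1.0] (if (4 == (if true then (if true then 7 else 7) else (if true then 0 else 9))) then 4 else 3)

Answer: delta at 0.1.0 : (4 < 8)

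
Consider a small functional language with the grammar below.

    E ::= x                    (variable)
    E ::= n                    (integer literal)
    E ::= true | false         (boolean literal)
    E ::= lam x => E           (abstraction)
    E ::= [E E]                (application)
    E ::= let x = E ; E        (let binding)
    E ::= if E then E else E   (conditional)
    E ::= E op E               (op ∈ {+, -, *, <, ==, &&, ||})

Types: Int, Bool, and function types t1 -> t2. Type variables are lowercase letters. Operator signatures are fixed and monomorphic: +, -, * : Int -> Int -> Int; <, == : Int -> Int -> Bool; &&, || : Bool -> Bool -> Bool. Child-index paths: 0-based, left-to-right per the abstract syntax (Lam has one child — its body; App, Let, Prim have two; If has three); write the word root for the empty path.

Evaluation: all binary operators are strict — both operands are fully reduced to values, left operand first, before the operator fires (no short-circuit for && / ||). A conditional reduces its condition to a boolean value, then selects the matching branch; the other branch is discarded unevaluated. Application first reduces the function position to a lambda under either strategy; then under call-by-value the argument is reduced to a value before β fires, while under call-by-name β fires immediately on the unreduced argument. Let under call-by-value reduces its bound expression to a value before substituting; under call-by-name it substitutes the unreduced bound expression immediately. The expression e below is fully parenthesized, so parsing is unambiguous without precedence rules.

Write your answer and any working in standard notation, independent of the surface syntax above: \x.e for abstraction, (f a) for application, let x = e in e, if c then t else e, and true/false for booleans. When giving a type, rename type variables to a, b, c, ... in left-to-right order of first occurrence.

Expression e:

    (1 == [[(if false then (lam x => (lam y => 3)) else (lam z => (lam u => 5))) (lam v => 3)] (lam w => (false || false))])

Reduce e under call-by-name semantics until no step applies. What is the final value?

Answer: false

Trace:
step 0: (1 == (((if false then (\x.(\y.3)) else (\z.(\u.5))) (\v.3)) (\w.(false || false))))
step 1: [if@1.0.0] (1 == (((\z.(\u.5)) (\v.3)) (\w.(false || false))))
step 2: [beta@1.0] (1 == ((\u.5) (\w.(false || false))))
step 3: [beta@1] (1 == 5)
step 4: [delta@root] false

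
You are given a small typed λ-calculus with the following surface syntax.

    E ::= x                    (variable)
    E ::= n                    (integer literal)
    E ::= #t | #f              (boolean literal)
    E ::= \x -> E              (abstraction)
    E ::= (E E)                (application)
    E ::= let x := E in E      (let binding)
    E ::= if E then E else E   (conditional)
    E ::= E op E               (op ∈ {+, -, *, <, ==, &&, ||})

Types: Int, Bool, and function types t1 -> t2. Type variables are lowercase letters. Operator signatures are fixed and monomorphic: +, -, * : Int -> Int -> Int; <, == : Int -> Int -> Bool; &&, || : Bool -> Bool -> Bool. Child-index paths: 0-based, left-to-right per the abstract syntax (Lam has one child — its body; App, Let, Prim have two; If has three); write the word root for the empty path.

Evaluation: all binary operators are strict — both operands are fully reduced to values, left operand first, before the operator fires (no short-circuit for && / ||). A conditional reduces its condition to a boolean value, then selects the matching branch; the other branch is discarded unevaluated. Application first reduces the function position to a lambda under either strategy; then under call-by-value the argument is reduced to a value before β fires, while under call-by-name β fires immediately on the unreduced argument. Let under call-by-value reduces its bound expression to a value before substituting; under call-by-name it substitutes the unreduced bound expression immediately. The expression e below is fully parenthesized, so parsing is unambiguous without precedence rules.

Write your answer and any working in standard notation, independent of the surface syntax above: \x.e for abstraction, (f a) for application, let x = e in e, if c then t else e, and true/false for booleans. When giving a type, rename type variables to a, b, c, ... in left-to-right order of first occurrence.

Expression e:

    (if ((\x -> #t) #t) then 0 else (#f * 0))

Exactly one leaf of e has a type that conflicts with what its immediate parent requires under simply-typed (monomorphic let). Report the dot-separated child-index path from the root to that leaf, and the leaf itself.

Answer: 2.0 : false

Derivation:
\x._ : a -> Bool
  unify a -> Bool ~ Bool -> b
  unify a ~ Bool
  unify Bool ~ b
_ _ : Bool
  unify Bool ~ Bool
  unify Bool ~ Int
  FAIL: mismatch Bool ~ Int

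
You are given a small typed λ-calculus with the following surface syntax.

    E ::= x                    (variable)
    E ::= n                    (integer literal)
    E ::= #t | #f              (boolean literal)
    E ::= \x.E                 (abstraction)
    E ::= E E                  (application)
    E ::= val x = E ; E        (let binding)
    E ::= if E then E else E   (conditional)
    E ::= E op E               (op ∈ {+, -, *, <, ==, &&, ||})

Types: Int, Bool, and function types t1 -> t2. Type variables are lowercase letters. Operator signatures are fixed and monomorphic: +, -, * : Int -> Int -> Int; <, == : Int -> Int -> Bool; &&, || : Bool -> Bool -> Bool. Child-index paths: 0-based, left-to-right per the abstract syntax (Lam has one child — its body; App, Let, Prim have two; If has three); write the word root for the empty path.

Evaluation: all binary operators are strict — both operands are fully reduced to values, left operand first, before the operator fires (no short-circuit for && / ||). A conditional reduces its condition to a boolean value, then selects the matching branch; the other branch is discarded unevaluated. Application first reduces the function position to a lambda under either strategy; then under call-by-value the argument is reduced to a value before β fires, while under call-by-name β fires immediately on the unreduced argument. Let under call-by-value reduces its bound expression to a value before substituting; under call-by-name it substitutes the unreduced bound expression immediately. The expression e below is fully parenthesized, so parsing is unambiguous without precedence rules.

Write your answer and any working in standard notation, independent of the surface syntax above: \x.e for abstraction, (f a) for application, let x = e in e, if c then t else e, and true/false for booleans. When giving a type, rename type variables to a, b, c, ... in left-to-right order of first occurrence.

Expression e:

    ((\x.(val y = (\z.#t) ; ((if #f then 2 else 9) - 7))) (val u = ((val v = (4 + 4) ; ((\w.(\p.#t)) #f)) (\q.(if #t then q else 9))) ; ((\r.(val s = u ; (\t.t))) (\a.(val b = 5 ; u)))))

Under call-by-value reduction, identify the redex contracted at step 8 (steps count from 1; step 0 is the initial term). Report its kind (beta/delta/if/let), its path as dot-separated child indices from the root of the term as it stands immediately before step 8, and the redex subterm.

Answer: beta at root : ((\x.(let y = (\z.true) in ((if false then 2 else 9) - 7))) (\t.t))

Working:
step 0: ((\x.(let y = (\z.true) in ((if false then 2 else 9) - 7))) (let u = ((let v = (4 + 4) in ((\w.(\p.true)) false)) (\q.(if true then q else 9))) in ((\r.(let s = u in (\t.t))) (\a.(let b = 5 in u)))))
step 1: [delta@1.0.0.0] ((\x.(let y = (\z.true) in ((if false then 2 else 9) - 7))) (let u = ((let v = 8 in ((\w.(\p.true)) false)) (\q.(if true then q else 9))) in ((\r.(let s = u in (\t.t))) (\a.(let b = 5 in u)))))
step 2: [let@1.0.0] ((\x.(let y = (\z.true) in ((if false then 2 else 9) - 7))) (let u = (((\w.(\p.true)) false) (\q.(if true then q else 9))) in ((\r.(let s = u in (\t.t))) (\a.(let b = 5 in u)))))
step 3: [beta@1.0.0] ((\x.(let y = (\z.true) in ((if false then 2 else 9) - 7))) (let u = ((\p.true) (\q.(if true then q else 9))) in ((\r.(let s = u in (\t.t))) (\a.(let b = 5 in u)))))
step 4: [beta@1.0] ((\x.(let y = (\z.true) in ((if false then 2 else 9) - 7))) (let u = true in ((\r.(let s = u in (\t.t))) (\a.(let b = 5 in u)))))
step 5: [let@1] ((\x.(let y = (\z.true) in ((if false then 2 else 9) - 7))) ((\r.(let s = true in (\t.t))) (\a.(let b = 5 in true))))
step 6: [beta@1] ((\x.(let y = (\z.true) in ((if false then 2 else 9) - 7))) (let s = true in (\t.t)))
step 7: [let@1] ((\x.(let y = (\z.true) in ((if false then 2 else 9) - 7))) (\t.t))
step 8: [beta@root] (let y = (\z.true) in ((if false then 2 else 9) - 7))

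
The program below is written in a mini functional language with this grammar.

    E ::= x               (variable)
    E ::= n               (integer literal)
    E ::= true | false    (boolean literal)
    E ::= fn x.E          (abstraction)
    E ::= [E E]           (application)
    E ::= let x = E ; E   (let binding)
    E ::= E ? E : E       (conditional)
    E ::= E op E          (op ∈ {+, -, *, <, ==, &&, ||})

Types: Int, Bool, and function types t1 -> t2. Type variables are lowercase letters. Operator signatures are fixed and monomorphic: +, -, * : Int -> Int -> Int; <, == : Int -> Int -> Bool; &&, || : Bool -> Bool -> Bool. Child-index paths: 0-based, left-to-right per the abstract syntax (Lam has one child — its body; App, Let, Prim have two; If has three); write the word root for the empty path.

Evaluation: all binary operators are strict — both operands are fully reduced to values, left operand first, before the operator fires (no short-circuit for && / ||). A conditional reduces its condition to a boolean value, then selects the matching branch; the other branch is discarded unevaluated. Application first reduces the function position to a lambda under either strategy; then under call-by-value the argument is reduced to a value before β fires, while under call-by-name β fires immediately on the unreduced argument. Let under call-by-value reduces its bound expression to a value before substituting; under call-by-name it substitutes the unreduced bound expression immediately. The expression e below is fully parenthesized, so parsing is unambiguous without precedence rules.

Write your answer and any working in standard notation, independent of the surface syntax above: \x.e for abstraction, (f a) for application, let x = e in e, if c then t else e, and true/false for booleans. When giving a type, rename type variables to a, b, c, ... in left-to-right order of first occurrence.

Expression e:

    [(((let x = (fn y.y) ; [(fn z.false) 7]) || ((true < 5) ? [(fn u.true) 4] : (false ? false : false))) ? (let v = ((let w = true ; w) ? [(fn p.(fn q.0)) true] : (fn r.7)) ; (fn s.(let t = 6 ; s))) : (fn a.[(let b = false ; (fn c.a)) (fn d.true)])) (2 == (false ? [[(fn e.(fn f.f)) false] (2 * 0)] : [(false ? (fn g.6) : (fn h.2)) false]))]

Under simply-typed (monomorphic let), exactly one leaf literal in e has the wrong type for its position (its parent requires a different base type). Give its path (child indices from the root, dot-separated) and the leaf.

Answer: 0.0.1.0.0 : true

Working:
y : a
\y._ : a -> a
let x : a -> a
\z._ : b -> Bool
  unify b -> Bool ~ Int -> c
  unify b ~ Int
  unify Bool ~ c
_ _ : Bool
  unify Bool ~ Bool
  unify Bool ~ Int
  FAIL: mismatch Bool ~ Int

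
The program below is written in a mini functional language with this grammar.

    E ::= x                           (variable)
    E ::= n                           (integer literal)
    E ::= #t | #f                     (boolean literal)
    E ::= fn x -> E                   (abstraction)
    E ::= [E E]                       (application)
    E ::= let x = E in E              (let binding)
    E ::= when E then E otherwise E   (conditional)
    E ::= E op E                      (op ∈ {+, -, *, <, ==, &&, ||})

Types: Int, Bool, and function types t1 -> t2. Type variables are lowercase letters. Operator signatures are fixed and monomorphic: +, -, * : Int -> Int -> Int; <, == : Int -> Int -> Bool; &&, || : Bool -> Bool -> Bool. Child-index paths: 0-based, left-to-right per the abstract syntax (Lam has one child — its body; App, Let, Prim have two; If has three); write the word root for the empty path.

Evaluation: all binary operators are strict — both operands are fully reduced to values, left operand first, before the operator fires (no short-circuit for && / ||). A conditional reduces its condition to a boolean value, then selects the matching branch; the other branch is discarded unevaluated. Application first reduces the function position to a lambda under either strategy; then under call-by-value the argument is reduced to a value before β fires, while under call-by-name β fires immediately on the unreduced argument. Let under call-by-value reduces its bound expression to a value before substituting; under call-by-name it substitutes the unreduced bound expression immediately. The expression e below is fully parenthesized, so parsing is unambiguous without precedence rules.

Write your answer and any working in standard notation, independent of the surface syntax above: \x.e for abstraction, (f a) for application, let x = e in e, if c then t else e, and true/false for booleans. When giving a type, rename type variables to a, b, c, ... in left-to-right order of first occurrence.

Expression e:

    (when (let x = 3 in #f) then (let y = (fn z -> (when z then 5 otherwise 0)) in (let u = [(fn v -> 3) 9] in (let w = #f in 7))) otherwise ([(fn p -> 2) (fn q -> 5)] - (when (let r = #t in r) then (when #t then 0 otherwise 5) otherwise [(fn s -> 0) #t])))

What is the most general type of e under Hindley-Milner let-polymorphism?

Trace:
let x : Int
  unify Bool ~ Bool
z : a
  unify a ~ Bool
  unify Int ~ Int
\z._ : Bool -> Int
let y : Bool -> Int
\v._ : b -> Int
  unify b -> Int ~ Int -> c
  unify b ~ Int
  unify Int ~ c
_ _ : Int
let u : Int
let w : Bool
\p._ : d -> Int
\q._ : e -> Int
  unify d -> Int ~ (e -> Int) -> f
  unify d ~ e -> Int
  unify Int ~ f
_ _ : Int
  unify Int ~ Int
let r : Bool
r : Bool
  unify Bool ~ Bool
  unify Bool ~ Bool
  unify Int ~ Int
\s._ : g -> Int
  unify g -> Int ~ Bool -> h
  unify g ~ Bool
  unify Int ~ h
_ _ : Int
  unify Int ~ Int
  unify Int ~ Int
  unify Int ~ Int

Answer: Int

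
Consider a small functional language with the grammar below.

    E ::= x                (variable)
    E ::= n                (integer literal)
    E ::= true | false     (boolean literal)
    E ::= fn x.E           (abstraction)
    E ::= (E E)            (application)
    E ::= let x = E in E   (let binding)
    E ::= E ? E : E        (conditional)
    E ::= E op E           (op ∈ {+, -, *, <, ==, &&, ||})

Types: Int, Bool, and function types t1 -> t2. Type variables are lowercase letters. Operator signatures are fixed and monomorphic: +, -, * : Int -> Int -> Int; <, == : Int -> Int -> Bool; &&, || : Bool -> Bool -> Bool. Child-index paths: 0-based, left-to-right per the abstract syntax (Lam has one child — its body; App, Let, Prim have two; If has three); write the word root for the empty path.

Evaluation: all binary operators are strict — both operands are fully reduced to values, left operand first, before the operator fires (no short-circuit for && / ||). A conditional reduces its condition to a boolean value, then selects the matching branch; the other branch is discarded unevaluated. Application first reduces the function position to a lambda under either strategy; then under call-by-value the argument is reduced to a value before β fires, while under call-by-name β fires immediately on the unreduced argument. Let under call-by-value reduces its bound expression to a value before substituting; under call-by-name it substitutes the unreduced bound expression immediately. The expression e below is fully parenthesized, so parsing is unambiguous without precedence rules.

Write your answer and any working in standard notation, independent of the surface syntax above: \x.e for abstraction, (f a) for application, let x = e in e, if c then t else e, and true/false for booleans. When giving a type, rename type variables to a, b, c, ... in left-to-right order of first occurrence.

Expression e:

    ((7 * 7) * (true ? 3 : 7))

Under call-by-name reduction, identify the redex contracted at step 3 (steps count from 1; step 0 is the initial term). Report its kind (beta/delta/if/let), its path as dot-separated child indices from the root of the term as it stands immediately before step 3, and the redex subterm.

Answer: delta at root : (49 * 3)

Working:
step 0: ((7 * 7) * (if true then 3 else 7))
step 1: [delta@0] (49 * (if true then 3 else 7))
step 2: [if@1] (49 * 3)
step 3: [delta@root] 147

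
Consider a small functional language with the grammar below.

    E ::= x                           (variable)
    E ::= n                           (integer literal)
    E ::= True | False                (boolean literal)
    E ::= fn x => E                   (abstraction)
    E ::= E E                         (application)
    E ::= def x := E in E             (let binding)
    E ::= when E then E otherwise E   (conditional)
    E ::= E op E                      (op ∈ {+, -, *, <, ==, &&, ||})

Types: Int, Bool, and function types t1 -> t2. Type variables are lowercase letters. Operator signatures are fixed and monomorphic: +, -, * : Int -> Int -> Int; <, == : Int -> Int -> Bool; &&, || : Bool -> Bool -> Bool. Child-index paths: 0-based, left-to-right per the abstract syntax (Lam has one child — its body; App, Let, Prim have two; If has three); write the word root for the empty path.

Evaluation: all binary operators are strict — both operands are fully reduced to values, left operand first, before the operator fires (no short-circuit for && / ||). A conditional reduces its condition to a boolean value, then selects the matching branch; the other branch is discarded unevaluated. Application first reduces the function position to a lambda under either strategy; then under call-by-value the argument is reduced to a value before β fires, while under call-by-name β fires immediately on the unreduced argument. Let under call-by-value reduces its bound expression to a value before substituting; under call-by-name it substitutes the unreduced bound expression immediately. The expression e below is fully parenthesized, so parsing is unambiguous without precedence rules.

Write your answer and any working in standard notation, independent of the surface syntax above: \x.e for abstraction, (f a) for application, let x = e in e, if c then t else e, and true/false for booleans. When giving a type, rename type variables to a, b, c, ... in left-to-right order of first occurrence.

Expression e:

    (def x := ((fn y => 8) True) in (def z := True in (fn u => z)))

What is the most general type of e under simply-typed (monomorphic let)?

Derivation:
\y._ : a -> Int
  unify a -> Int ~ Bool -> b
  unify a ~ Bool
  unify Int ~ b
_ _ : Int
let x : Int
let z : Bool
z : Bool
\u._ : c -> Bool

Answer: a -> Bool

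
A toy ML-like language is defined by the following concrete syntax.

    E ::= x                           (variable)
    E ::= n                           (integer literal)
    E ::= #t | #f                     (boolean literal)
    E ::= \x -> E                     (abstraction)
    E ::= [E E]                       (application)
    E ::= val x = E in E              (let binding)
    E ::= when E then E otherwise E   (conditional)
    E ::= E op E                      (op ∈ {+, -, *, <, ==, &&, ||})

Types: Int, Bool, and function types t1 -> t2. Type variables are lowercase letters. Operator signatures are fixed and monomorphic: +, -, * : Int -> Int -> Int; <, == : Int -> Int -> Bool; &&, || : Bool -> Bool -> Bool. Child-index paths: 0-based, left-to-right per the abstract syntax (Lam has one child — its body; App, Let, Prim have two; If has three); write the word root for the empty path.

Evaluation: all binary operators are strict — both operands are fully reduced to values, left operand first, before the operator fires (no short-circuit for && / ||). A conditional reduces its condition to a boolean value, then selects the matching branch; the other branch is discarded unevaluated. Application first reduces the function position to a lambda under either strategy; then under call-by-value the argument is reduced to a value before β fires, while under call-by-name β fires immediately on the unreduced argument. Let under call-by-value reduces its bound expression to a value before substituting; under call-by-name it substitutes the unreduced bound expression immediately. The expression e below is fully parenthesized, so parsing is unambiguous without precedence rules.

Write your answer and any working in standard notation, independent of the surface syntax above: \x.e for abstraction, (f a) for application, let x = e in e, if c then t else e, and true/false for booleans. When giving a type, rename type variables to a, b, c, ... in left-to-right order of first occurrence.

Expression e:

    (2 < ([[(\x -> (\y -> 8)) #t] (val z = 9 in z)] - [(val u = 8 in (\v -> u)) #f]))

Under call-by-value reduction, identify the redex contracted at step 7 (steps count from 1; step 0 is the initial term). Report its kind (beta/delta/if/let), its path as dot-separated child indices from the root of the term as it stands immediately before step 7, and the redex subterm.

Trace:
step 0: (2 < ((((\x.(\y.8)) true) (let z = 9 in z)) - ((let u = 8 in (\v.u)) false)))
step 1: [beta@1.0.0] (2 < (((\y.8) (let z = 9 in z)) - ((let u = 8 in (\v.u)) false)))
step 2: [let@1.0.1] (2 < (((\y.8) 9) - ((let u = 8 in (\v.u)) false)))
step 3: [beta@1.0] (2 < (8 - ((let u = 8 in (\v.u)) false)))
step 4: [let@1.1.0] (2 < (8 - ((\v.8) false)))
step 5: [beta@1.1] (2 < (8 - 8))
step 6: [delta@1] (2 < 0)
step 7: [delta@root] false

Answer: delta at root : (2 < 0)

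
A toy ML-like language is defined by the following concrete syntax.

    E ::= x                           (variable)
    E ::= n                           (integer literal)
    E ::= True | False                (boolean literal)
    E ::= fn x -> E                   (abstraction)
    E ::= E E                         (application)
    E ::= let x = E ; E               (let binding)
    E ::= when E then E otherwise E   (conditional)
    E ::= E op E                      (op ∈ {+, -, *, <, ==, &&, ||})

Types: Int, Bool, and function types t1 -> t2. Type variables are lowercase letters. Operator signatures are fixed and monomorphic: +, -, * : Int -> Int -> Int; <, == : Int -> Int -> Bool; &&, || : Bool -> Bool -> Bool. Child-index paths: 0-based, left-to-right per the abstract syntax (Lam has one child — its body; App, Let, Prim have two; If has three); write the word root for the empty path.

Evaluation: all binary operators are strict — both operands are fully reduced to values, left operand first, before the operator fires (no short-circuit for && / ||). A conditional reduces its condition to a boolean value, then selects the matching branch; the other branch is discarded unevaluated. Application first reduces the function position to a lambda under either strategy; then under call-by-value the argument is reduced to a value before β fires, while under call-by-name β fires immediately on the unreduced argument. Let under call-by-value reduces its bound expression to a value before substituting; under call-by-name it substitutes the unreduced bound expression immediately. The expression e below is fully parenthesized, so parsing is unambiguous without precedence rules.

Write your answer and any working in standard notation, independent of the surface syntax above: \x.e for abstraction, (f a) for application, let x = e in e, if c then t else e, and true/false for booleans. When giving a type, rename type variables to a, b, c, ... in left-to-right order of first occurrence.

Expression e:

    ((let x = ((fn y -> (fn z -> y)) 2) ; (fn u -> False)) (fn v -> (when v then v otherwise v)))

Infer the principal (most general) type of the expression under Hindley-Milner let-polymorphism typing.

Answer: Bool

Derivation:
y : a
\z._ : b -> a
\y._ : a -> b -> a
  unify a -> b -> a ~ Int -> c
  unify a ~ Int
  unify b -> Int ~ c
_ _ : b -> Int
let x : forall. b -> Int
\u._ : d -> Bool
v : e
  unify e ~ Bool
v : Bool
v : Bool
  unify Bool ~ Bool
\v._ : Bool -> Bool
  unify d -> Bool ~ (Bool -> Bool) -> f
  unify d ~ Bool -> Bool
  unify Bool ~ f
_ _ : Bool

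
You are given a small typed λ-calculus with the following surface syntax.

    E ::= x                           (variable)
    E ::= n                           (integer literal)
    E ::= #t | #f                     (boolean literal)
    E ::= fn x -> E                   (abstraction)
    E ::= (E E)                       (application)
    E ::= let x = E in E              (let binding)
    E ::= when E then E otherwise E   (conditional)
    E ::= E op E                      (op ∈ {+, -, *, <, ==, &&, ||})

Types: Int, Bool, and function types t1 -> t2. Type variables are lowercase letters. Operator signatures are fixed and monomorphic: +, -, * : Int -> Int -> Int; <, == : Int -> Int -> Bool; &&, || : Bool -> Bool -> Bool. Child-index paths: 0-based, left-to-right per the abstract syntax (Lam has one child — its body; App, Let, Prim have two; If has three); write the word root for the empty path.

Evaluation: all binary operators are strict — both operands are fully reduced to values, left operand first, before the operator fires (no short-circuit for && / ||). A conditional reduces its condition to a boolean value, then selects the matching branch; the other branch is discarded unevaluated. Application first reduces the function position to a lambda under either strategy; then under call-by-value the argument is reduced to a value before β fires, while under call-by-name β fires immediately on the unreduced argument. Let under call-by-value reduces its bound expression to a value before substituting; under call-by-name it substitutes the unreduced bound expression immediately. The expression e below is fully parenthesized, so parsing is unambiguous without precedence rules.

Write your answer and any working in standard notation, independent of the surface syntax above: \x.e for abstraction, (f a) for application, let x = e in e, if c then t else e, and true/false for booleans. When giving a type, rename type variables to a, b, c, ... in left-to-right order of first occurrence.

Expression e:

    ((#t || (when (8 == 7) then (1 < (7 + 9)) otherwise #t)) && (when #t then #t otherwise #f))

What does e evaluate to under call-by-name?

Answer: true

Trace:
step 0: ((true || (if (8 == 7) then (1 < (7 + 9)) else true)) && (if true then true else false))
step 1: [delta@0.1.0] ((true || (if false then (1 < (7 + 9)) else true)) && (if true then true else false))
step 2: [if@0.1] ((true || true) && (if true then true else false))
step 3: [delta@0] (true && (if true then true else false))
step 4: [if@1] (true && true)
step 5: [delta@root] true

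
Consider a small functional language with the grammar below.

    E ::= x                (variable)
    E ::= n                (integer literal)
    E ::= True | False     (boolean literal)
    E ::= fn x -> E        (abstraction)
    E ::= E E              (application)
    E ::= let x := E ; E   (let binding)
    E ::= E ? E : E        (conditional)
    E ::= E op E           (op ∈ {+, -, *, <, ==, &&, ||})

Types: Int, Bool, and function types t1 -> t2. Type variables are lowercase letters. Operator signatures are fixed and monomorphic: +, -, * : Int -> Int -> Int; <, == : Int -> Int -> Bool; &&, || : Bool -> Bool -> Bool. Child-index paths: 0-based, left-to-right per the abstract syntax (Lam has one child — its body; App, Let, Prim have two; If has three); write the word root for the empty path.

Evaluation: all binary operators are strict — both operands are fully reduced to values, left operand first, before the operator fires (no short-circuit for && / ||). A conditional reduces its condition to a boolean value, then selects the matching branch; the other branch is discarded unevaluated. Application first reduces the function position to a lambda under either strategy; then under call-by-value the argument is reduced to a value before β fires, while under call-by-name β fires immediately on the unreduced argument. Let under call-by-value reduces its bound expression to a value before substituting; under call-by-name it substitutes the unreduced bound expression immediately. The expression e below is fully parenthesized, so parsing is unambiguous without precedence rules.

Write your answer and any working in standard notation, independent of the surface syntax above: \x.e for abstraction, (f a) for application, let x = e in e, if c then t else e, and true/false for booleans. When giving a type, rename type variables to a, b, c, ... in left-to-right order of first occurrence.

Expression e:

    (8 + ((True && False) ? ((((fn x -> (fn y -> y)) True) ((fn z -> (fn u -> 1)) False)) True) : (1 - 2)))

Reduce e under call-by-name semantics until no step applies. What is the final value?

Working:
step 0: (8 + (if (true && false) then ((((\x.(\y.y)) true) ((\z.(\u.1)) false)) true) else (1 - 2)))
step 1: [delta@1.0] (8 + (if false then ((((\x.(\y.y)) true) ((\z.(\u.1)) false)) true) else (1 - 2)))
step 2: [if@1] (8 + (1 - 2))
step 3: [delta@1] (8 + -1)
step 4: [delta@root] 7

Answer: 7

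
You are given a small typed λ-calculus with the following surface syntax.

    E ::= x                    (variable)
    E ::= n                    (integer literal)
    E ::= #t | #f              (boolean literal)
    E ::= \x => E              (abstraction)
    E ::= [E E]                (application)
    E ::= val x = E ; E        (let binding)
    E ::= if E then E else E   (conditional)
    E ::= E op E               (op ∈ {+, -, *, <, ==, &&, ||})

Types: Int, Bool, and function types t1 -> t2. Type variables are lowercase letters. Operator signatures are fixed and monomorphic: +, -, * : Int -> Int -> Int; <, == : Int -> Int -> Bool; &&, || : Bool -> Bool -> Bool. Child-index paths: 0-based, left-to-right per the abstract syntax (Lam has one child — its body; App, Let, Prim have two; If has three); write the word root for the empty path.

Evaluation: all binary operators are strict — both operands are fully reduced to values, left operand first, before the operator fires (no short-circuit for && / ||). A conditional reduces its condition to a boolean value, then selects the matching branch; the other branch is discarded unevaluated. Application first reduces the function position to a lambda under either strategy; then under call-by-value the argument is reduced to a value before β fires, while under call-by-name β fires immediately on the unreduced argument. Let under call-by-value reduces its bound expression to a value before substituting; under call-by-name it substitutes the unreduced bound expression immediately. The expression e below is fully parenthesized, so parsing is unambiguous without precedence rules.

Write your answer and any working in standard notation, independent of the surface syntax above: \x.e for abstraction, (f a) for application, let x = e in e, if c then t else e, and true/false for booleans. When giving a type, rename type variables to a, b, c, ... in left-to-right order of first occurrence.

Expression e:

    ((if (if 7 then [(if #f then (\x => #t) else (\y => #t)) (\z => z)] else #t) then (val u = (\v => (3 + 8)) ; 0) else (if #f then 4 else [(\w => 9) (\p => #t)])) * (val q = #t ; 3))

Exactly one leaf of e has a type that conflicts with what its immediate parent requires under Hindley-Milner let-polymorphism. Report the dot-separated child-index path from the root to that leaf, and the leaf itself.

Answer: 0.0.0 : 7

Working:
  unify Int ~ Bool
  FAIL: mismatch Int ~ Bool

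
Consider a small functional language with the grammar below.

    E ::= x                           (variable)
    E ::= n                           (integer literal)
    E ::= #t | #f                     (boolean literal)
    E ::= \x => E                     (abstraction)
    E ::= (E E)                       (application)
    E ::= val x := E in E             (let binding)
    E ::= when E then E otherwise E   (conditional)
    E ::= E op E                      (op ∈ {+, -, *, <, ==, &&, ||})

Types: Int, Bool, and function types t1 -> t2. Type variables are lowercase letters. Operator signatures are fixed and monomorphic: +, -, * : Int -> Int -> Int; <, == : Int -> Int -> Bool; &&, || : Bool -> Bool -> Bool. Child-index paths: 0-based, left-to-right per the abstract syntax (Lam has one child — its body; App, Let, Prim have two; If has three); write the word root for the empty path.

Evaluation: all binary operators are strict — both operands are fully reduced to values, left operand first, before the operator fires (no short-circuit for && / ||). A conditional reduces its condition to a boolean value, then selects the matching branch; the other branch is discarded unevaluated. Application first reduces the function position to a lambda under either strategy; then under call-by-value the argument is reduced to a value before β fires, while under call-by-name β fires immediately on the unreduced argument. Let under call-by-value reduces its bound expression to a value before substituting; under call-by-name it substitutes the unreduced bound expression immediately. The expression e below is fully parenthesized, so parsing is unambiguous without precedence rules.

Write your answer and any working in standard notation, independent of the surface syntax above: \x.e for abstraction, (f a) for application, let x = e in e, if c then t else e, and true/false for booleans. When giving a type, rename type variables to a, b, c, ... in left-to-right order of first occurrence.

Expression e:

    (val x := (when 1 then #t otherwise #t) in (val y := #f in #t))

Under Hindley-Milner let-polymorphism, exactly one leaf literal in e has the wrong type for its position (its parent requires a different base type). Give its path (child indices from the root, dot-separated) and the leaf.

Answer: 0.0 : 1

Derivation:
  unify Int ~ Bool
  FAIL: mismatch Int ~ Bool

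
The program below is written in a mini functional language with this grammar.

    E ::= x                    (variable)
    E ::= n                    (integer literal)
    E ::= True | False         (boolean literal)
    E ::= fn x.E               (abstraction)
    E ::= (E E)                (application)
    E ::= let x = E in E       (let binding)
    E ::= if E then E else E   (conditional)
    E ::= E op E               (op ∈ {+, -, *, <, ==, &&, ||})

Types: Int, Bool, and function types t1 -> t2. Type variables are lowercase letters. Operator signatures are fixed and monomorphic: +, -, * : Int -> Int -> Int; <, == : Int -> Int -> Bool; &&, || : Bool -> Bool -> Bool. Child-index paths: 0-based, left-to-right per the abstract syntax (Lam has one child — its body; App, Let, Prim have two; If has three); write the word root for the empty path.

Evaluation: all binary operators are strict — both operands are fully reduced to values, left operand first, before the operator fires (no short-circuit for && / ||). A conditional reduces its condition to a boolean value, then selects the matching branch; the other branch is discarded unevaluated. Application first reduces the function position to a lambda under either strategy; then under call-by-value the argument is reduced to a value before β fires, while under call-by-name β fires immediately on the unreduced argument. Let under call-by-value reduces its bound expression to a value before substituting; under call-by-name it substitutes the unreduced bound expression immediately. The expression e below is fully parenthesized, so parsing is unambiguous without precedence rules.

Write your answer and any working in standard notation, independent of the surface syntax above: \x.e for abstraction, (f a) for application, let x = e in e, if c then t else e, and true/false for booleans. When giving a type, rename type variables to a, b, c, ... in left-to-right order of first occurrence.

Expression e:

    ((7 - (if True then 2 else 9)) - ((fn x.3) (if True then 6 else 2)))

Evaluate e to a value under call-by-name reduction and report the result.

Trace:
step 0: ((7 - (if true then 2 else 9)) - ((\x.3) (if true then 6 else 2)))
step 1: [if@0.1] ((7 - 2) - ((\x.3) (if true then 6 else 2)))
step 2: [delta@0] (5 - ((\x.3) (if true then 6 else 2)))
step 3: [beta@1] (5 - 3)
step 4: [delta@root] 2

Answer: 2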